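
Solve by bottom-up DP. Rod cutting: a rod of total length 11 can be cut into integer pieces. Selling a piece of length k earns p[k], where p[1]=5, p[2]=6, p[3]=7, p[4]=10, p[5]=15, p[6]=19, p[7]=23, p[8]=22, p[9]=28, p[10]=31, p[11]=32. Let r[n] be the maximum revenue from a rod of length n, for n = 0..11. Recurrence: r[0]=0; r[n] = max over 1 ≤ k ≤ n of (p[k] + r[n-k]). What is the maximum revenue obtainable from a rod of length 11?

   n    0    1    2    3    4    5    6    7    8    9   10   11
r[n]    0    5   10   15   20   25   30   35   40   45   50   55

55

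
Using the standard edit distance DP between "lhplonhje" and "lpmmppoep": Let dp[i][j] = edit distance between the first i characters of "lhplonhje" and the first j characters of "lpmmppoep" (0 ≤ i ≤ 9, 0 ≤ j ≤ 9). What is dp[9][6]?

7

   ''  l  p  m  m  p  p  o  e  p
''  0  1  2  3  4  5  6  7  8  9
 l  1  0  1  2  3  4  5  6  7  8
 h  2  1  1  2  3  4  5  6  7  8
 p  3  2  1  2  3  3  4  5  6  7
 l  4  3  2  2  3  4  4  5  6  7
 o  5  4  3  3  3  4  5  4  5  6
 n  6  5  4  4  4  4  5  5  5  6
 h  7  6  5  5  5  5  5  6  6  6
 j  8  7  6  6  6  6  6  6  7  7
 e  9  8  7  7  7  7  7  7  6  7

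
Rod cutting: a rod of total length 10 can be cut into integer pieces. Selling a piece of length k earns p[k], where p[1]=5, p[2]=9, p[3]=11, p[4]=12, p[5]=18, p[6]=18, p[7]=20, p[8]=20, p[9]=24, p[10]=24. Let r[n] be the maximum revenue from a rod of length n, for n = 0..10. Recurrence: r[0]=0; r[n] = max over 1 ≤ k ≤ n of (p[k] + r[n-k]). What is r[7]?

   n    0    1    2    3    4    5    6    7    8    9   10
r[n]    0    5   10   15   20   25   30   35   40   45   50

35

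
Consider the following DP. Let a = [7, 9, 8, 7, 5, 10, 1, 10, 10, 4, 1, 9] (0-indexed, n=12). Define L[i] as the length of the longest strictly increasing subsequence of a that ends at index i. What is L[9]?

2

   i    0    1    2    3    4    5    6    7    8    9   10   11
a[i]    7    9    8    7    5   10    1   10   10    4    1    9
L[i]    1    2    2    1    1    3    1    3    3    2    1    3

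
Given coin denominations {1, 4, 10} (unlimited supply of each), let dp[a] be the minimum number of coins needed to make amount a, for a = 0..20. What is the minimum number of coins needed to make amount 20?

2

 a  0  1  2  3  4  5  6  7  8  9 10 11 12 13 14 15 16 17 18 19 20
dp  0  1  2  3  1  2  3  4  2  3  1  2  3  4  2  3  4  5  3  4  2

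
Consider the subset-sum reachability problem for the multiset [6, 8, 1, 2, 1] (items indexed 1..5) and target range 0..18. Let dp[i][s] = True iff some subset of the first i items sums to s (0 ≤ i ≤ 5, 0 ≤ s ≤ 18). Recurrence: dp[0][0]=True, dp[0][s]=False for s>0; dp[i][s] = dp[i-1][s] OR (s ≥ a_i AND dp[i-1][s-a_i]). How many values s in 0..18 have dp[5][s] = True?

i\s   0   1   2   3   4   5   6   7   8   9  10  11  12  13  14  15  16  17  18
  0   T   F   F   F   F   F   F   F   F   F   F   F   F   F   F   F   F   F   F
  1   T   F   F   F   F   F   T   F   F   F   F   F   F   F   F   F   F   F   F
  2   T   F   F   F   F   F   T   F   T   F   F   F   F   F   T   F   F   F   F
  3   T   T   F   F   F   F   T   T   T   T   F   F   F   F   T   T   F   F   F
  4   T   T   T   T   F   F   T   T   T   T   T   T   F   F   T   T   T   T   F
  5   T   T   T   T   T   F   T   T   T   T   T   T   T   F   T   T   T   T   T

17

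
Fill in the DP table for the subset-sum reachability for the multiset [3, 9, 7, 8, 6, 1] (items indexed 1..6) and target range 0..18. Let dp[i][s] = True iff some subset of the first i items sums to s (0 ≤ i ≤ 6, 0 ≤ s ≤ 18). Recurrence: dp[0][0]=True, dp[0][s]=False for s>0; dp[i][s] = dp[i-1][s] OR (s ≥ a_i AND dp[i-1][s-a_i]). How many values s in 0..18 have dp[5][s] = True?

i\s   0   1   2   3   4   5   6   7   8   9  10  11  12  13  14  15  16  17  18
  0   T   F   F   F   F   F   F   F   F   F   F   F   F   F   F   F   F   F   F
  1   T   F   F   T   F   F   F   F   F   F   F   F   F   F   F   F   F   F   F
  2   T   F   F   T   F   F   F   F   F   T   F   F   T   F   F   F   F   F   F
  3   T   F   F   T   F   F   F   T   F   T   T   F   T   F   F   F   T   F   F
  4   T   F   F   T   F   F   F   T   T   T   T   T   T   F   F   T   T   T   T
  5   T   F   F   T   F   F   T   T   T   T   T   T   T   T   T   T   T   T   T
  6   T   T   F   T   T   F   T   T   T   T   T   T   T   T   T   T   T   T   T

15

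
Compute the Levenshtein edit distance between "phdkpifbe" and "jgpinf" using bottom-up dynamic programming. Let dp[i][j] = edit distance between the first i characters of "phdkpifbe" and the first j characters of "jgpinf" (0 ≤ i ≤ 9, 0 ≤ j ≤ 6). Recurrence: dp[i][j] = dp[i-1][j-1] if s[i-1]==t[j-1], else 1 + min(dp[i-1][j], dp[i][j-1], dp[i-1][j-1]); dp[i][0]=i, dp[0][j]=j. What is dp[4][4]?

4

   ''  j  g  p  i  n  f
''  0  1  2  3  4  5  6
 p  1  1  2  2  3  4  5
 h  2  2  2  3  3  4  5
 d  3  3  3  3  4  4  5
 k  4  4  4  4  4  5  5
 p  5  5  5  4  5  5  6
 i  6  6  6  5  4  5  6
 f  7  7  7  6  5  5  5
 b  8  8  8  7  6  6  6
 e  9  9  9  8  7  7  7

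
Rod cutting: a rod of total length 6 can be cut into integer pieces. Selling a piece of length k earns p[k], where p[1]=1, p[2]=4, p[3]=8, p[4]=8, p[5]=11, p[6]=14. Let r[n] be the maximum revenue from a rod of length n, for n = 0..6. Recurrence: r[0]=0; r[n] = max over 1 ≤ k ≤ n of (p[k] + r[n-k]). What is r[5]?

12

   n    0    1    2    3    4    5    6
r[n]    0    1    4    8    9   12   16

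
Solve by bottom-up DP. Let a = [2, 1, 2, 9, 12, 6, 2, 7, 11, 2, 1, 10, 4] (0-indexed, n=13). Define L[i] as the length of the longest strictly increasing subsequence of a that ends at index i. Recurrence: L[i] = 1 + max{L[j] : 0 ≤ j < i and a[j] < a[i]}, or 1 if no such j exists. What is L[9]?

2

   i    0    1    2    3    4    5    6    7    8    9   10   11   12
a[i]    2    1    2    9   12    6    2    7   11    2    1   10    4
L[i]    1    1    2    3    4    3    2    4    5    2    1    5    3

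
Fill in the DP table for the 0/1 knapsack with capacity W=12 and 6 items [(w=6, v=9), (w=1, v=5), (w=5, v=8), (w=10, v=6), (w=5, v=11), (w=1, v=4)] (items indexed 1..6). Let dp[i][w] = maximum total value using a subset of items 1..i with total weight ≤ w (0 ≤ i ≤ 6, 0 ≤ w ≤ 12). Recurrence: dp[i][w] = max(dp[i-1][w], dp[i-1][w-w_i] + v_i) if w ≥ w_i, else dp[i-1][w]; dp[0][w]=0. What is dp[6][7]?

20

i\w   0   1   2   3   4   5   6   7   8   9  10  11  12
  0   0   0   0   0   0   0   0   0   0   0   0   0   0
  1   0   0   0   0   0   0   9   9   9   9   9   9   9
  2   0   5   5   5   5   5   9  14  14  14  14  14  14
  3   0   5   5   5   5   8  13  14  14  14  14  17  22
  4   0   5   5   5   5   8  13  14  14  14  14  17  22
  5   0   5   5   5   5  11  16  16  16  16  19  24  25
  6   0   5   9   9   9  11  16  20  20  20  20  24  28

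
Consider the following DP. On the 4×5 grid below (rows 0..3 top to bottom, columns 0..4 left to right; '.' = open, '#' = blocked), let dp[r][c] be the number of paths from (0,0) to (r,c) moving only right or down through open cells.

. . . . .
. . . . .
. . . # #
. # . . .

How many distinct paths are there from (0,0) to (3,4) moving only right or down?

6

r\c   0   1   2   3   4
  0   1   1   1   1   1
  1   1   2   3   4   5
  2   1   3   6   0   0
  3   1   0   6   6   6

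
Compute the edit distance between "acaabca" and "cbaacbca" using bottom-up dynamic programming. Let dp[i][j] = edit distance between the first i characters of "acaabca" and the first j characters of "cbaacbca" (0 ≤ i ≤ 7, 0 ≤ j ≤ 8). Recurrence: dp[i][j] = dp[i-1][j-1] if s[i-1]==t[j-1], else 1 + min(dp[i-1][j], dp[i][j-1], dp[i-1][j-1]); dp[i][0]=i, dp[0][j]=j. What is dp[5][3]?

   ''  c  b  a  a  c  b  c  a
''  0  1  2  3  4  5  6  7  8
 a  1  1  2  2  3  4  5  6  7
 c  2  1  2  3  3  3  4  5  6
 a  3  2  2  2  3  4  4  5  5
 a  4  3  3  2  2  3  4  5  5
 b  5  4  3  3  3  3  3  4  5
 c  6  5  4  4  4  3  4  3  4
 a  7  6  5  4  4  4  4  4  3

3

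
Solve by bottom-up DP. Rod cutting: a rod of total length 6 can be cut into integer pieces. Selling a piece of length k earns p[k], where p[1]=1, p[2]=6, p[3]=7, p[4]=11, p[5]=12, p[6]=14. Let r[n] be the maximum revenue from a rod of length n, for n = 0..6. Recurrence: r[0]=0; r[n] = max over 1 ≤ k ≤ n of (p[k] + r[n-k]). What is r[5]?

13

   n    0    1    2    3    4    5    6
r[n]    0    1    6    7   12   13   18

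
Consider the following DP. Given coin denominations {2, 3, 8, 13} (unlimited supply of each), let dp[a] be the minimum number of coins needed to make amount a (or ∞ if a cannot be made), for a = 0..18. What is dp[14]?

3

 a  0  1  2  3  4  5  6  7  8  9 10 11 12 13 14 15 16 17 18
dp  0  -  1  1  2  2  2  3  1  3  2  2  3  1  3  2  2  3  3
(- denotes ∞ / unreachable)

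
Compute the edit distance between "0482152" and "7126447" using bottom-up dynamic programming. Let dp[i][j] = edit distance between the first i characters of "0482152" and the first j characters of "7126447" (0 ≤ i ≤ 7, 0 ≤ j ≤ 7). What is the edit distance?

   ''  7  1  2  6  4  4  7
''  0  1  2  3  4  5  6  7
 0  1  1  2  3  4  5  6  7
 4  2  2  2  3  4  4  5  6
 8  3  3  3  3  4  5  5  6
 2  4  4  4  3  4  5  6  6
 1  5  5  4  4  4  5  6  7
 5  6  6  5  5  5  5  6  7
 2  7  7  6  5  6  6  6  7

7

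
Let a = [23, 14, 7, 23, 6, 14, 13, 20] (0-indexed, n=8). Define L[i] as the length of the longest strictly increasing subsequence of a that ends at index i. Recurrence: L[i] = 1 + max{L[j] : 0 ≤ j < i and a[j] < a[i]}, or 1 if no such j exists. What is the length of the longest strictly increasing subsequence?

   i    0    1    2    3    4    5    6    7
a[i]   23   14    7   23    6   14   13   20
L[i]    1    1    1    2    1    2    2    3

3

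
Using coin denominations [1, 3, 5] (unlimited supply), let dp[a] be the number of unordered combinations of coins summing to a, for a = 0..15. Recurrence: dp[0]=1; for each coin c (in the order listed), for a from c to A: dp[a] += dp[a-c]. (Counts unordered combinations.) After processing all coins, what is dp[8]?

5

after  coin     0     1     2     3     4     5     6     7     8     9    10    11    12    13    14    15
          1     1     1     1     1     1     1     1     1     1     1     1     1     1     1     1     1
          3     1     1     1     2     2     2     3     3     3     4     4     4     5     5     5     6
          5     1     1     1     2     2     3     4     4     5     6     7     8     9    10    11    13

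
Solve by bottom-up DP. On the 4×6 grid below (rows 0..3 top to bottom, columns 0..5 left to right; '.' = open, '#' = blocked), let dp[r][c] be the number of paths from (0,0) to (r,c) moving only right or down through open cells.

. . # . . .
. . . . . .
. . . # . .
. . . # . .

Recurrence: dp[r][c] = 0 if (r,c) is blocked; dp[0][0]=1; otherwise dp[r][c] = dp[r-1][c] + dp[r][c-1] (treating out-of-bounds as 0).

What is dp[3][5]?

6

r\c   0   1   2   3   4   5
  0   1   1   0   0   0   0
  1   1   2   2   2   2   2
  2   1   3   5   0   2   4
  3   1   4   9   0   2   6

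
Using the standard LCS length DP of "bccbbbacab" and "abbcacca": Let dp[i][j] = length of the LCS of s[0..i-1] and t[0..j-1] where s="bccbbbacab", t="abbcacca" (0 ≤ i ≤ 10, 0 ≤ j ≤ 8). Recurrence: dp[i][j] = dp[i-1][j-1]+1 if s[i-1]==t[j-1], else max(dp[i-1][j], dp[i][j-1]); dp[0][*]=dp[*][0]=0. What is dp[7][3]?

2

   ''  a  b  b  c  a  c  c  a
''  0  0  0  0  0  0  0  0  0
 b  0  0  1  1  1  1  1  1  1
 c  0  0  1  1  2  2  2  2  2
 c  0  0  1  1  2  2  3  3  3
 b  0  0  1  2  2  2  3  3  3
 b  0  0  1  2  2  2  3  3  3
 b  0  0  1  2  2  2  3  3  3
 a  0  1  1  2  2  3  3  3  4
 c  0  1  1  2  3  3  4  4  4
 a  0  1  1  2  3  4  4  4  5
 b  0  1  2  2  3  4  4  4  5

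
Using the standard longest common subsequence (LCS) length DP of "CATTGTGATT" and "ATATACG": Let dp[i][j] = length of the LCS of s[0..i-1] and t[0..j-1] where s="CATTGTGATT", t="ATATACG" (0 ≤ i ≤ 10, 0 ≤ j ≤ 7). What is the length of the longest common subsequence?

4

   ''  A  T  A  T  A  C  G
''  0  0  0  0  0  0  0  0
 C  0  0  0  0  0  0  1  1
 A  0  1  1  1  1  1  1  1
 T  0  1  2  2  2  2  2  2
 T  0  1  2  2  3  3  3  3
 G  0  1  2  2  3  3  3  4
 T  0  1  2  2  3  3  3  4
 G  0  1  2  2  3  3  3  4
 A  0  1  2  3  3  4  4  4
 T  0  1  2  3  4  4  4  4
 T  0  1  2  3  4  4  4  4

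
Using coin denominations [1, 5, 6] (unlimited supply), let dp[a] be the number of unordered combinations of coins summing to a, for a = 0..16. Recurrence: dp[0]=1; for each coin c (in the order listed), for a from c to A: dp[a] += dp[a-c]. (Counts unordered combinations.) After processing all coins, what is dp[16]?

8

after  coin     0     1     2     3     4     5     6     7     8     9    10    11    12    13    14    15    16
          1     1     1     1     1     1     1     1     1     1     1     1     1     1     1     1     1     1
          5     1     1     1     1     1     2     2     2     2     2     3     3     3     3     3     4     4
          6     1     1     1     1     1     2     3     3     3     3     4     5     6     6     6     7     8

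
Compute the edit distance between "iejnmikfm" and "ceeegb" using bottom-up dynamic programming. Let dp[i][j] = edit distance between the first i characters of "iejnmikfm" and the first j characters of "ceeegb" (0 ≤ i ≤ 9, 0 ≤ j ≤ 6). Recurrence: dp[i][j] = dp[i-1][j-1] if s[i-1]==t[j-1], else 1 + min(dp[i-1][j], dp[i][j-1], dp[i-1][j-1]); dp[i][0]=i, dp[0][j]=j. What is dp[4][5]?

4

   ''  c  e  e  e  g  b
''  0  1  2  3  4  5  6
 i  1  1  2  3  4  5  6
 e  2  2  1  2  3  4  5
 j  3  3  2  2  3  4  5
 n  4  4  3  3  3  4  5
 m  5  5  4  4  4  4  5
 i  6  6  5  5  5  5  5
 k  7  7  6  6  6  6  6
 f  8  8  7  7  7  7  7
 m  9  9  8  8  8  8  8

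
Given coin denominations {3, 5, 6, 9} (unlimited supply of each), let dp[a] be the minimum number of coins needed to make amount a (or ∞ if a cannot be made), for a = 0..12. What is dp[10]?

 a  0  1  2  3  4  5  6  7  8  9 10 11 12
dp  0  -  -  1  -  1  1  -  2  1  2  2  2
(- denotes ∞ / unreachable)

2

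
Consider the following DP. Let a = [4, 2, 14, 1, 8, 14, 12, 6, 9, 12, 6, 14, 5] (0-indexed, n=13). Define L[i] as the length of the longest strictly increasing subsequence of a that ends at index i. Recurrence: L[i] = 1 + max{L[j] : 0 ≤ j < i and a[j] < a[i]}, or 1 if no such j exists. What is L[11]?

   i    0    1    2    3    4    5    6    7    8    9   10   11   12
a[i]    4    2   14    1    8   14   12    6    9   12    6   14    5
L[i]    1    1    2    1    2    3    3    2    3    4    2    5    2

5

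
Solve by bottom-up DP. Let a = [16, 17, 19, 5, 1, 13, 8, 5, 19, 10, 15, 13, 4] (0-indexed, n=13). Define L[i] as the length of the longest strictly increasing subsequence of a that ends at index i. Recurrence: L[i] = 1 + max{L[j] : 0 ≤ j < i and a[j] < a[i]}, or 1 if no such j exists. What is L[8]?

3

   i    0    1    2    3    4    5    6    7    8    9   10   11   12
a[i]   16   17   19    5    1   13    8    5   19   10   15   13    4
L[i]    1    2    3    1    1    2    2    2    3    3    4    4    2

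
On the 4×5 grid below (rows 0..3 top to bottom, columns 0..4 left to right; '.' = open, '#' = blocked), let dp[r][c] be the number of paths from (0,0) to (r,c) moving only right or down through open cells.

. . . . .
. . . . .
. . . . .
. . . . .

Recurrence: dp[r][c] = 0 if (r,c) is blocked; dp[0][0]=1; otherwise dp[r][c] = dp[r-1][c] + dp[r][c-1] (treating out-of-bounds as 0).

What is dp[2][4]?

r\c   0   1   2   3   4
  0   1   1   1   1   1
  1   1   2   3   4   5
  2   1   3   6  10  15
  3   1   4  10  20  35

15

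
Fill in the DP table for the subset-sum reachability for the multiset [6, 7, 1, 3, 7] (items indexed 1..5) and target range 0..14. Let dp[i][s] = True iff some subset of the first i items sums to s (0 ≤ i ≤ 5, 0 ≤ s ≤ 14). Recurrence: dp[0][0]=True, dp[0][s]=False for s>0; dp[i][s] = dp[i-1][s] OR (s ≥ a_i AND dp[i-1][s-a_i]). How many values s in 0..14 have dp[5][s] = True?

12

i\s   0   1   2   3   4   5   6   7   8   9  10  11  12  13  14
  0   T   F   F   F   F   F   F   F   F   F   F   F   F   F   F
  1   T   F   F   F   F   F   T   F   F   F   F   F   F   F   F
  2   T   F   F   F   F   F   T   T   F   F   F   F   F   T   F
  3   T   T   F   F   F   F   T   T   T   F   F   F   F   T   T
  4   T   T   F   T   T   F   T   T   T   T   T   T   F   T   T
  5   T   T   F   T   T   F   T   T   T   T   T   T   F   T   T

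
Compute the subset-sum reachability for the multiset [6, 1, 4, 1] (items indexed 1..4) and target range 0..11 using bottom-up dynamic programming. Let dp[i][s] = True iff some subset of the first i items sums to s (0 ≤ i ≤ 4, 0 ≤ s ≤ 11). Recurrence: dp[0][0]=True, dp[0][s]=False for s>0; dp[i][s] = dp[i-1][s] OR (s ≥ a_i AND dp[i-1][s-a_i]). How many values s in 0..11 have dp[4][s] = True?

10

i\s   0   1   2   3   4   5   6   7   8   9  10  11
  0   T   F   F   F   F   F   F   F   F   F   F   F
  1   T   F   F   F   F   F   T   F   F   F   F   F
  2   T   T   F   F   F   F   T   T   F   F   F   F
  3   T   T   F   F   T   T   T   T   F   F   T   T
  4   T   T   T   F   T   T   T   T   T   F   T   T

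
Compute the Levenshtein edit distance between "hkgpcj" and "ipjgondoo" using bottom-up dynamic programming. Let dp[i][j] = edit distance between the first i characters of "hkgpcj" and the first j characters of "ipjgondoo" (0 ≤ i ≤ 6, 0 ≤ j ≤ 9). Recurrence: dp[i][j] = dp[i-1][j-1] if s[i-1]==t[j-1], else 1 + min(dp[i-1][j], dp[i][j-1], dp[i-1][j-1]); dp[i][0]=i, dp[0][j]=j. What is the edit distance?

   ''  i  p  j  g  o  n  d  o  o
''  0  1  2  3  4  5  6  7  8  9
 h  1  1  2  3  4  5  6  7  8  9
 k  2  2  2  3  4  5  6  7  8  9
 g  3  3  3  3  3  4  5  6  7  8
 p  4  4  3  4  4  4  5  6  7  8
 c  5  5  4  4  5  5  5  6  7  8
 j  6  6  5  4  5  6  6  6  7  8

8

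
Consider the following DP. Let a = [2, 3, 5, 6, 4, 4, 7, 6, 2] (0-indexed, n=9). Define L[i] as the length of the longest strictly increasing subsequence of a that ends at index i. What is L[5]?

   i    0    1    2    3    4    5    6    7    8
a[i]    2    3    5    6    4    4    7    6    2
L[i]    1    2    3    4    3    3    5    4    1

3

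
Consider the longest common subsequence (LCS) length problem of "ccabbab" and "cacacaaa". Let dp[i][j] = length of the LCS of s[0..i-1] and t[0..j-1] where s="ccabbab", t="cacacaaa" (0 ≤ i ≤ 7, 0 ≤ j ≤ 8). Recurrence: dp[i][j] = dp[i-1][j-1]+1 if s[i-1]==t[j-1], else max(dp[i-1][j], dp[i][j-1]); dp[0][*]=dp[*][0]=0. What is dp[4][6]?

   ''  c  a  c  a  c  a  a  a
''  0  0  0  0  0  0  0  0  0
 c  0  1  1  1  1  1  1  1  1
 c  0  1  1  2  2  2  2  2  2
 a  0  1  2  2  3  3  3  3  3
 b  0  1  2  2  3  3  3  3  3
 b  0  1  2  2  3  3  3  3  3
 a  0  1  2  2  3  3  4  4  4
 b  0  1  2  2  3  3  4  4  4

3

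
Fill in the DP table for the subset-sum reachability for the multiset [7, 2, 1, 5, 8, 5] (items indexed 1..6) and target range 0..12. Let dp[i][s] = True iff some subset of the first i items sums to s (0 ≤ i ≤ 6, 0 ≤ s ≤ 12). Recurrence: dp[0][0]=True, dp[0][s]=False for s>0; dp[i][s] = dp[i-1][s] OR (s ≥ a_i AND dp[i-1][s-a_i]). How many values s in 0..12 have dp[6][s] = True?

12

i\s   0   1   2   3   4   5   6   7   8   9  10  11  12
  0   T   F   F   F   F   F   F   F   F   F   F   F   F
  1   T   F   F   F   F   F   F   T   F   F   F   F   F
  2   T   F   T   F   F   F   F   T   F   T   F   F   F
  3   T   T   T   T   F   F   F   T   T   T   T   F   F
  4   T   T   T   T   F   T   T   T   T   T   T   F   T
  5   T   T   T   T   F   T   T   T   T   T   T   T   T
  6   T   T   T   T   F   T   T   T   T   T   T   T   T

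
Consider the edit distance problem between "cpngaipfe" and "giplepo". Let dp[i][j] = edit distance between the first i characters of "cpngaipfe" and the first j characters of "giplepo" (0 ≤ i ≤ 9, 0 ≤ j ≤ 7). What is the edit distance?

7

   ''  g  i  p  l  e  p  o
''  0  1  2  3  4  5  6  7
 c  1  1  2  3  4  5  6  7
 p  2  2  2  2  3  4  5  6
 n  3  3  3  3  3  4  5  6
 g  4  3  4  4  4  4  5  6
 a  5  4  4  5  5  5  5  6
 i  6  5  4  5  6  6  6  6
 p  7  6  5  4  5  6  6  7
 f  8  7  6  5  5  6  7  7
 e  9  8  7  6  6  5  6  7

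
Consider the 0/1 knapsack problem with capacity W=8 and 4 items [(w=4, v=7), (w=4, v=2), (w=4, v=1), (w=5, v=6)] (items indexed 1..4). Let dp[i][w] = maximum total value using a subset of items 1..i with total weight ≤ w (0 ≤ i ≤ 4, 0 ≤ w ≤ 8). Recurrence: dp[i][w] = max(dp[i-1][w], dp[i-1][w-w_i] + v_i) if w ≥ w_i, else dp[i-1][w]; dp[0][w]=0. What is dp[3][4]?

i\w   0   1   2   3   4   5   6   7   8
  0   0   0   0   0   0   0   0   0   0
  1   0   0   0   0   7   7   7   7   7
  2   0   0   0   0   7   7   7   7   9
  3   0   0   0   0   7   7   7   7   9
  4   0   0   0   0   7   7   7   7   9

7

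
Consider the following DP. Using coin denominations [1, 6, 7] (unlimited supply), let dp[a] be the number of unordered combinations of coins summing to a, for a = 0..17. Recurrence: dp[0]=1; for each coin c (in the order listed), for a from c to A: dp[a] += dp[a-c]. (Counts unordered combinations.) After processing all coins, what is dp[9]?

3

after  coin     0     1     2     3     4     5     6     7     8     9    10    11    12    13    14    15    16    17
          1     1     1     1     1     1     1     1     1     1     1     1     1     1     1     1     1     1     1
          6     1     1     1     1     1     1     2     2     2     2     2     2     3     3     3     3     3     3
          7     1     1     1     1     1     1     2     3     3     3     3     3     4     5     6     6     6     6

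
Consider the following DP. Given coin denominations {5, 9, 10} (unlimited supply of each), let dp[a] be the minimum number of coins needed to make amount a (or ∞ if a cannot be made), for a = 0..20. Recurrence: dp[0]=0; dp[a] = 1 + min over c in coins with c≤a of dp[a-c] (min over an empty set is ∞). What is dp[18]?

 a  0  1  2  3  4  5  6  7  8  9 10 11 12 13 14 15 16 17 18 19 20
dp  0  -  -  -  -  1  -  -  -  1  1  -  -  -  2  2  -  -  2  2  2
(- denotes ∞ / unreachable)

2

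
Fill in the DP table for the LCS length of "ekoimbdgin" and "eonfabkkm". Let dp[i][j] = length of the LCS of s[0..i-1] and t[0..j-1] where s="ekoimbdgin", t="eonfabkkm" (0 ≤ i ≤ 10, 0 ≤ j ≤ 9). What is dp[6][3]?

   ''  e  o  n  f  a  b  k  k  m
''  0  0  0  0  0  0  0  0  0  0
 e  0  1  1  1  1  1  1  1  1  1
 k  0  1  1  1  1  1  1  2  2  2
 o  0  1  2  2  2  2  2  2  2  2
 i  0  1  2  2  2  2  2  2  2  2
 m  0  1  2  2  2  2  2  2  2  3
 b  0  1  2  2  2  2  3  3  3  3
 d  0  1  2  2  2  2  3  3  3  3
 g  0  1  2  2  2  2  3  3  3  3
 i  0  1  2  2  2  2  3  3  3  3
 n  0  1  2  3  3  3  3  3  3  3

2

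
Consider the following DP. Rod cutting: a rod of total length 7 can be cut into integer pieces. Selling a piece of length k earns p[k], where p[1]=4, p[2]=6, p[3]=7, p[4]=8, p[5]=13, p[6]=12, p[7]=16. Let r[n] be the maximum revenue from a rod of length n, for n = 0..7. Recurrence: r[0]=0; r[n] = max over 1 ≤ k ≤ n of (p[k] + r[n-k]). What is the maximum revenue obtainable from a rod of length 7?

   n    0    1    2    3    4    5    6    7
r[n]    0    4    8   12   16   20   24   28

28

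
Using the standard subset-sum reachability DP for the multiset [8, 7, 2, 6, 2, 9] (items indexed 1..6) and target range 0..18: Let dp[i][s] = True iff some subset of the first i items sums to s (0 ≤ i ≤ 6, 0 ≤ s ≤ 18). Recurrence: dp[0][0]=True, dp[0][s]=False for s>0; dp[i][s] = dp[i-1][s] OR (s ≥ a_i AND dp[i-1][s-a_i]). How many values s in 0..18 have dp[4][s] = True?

i\s   0   1   2   3   4   5   6   7   8   9  10  11  12  13  14  15  16  17  18
  0   T   F   F   F   F   F   F   F   F   F   F   F   F   F   F   F   F   F   F
  1   T   F   F   F   F   F   F   F   T   F   F   F   F   F   F   F   F   F   F
  2   T   F   F   F   F   F   F   T   T   F   F   F   F   F   F   T   F   F   F
  3   T   F   T   F   F   F   F   T   T   T   T   F   F   F   F   T   F   T   F
  4   T   F   T   F   F   F   T   T   T   T   T   F   F   T   T   T   T   T   F
  5   T   F   T   F   T   F   T   T   T   T   T   T   T   T   T   T   T   T   T
  6   T   F   T   F   T   F   T   T   T   T   T   T   T   T   T   T   T   T   T

12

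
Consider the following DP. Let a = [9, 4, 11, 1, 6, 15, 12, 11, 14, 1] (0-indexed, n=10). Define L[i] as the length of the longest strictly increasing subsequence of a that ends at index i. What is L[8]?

4

   i    0    1    2    3    4    5    6    7    8    9
a[i]    9    4   11    1    6   15   12   11   14    1
L[i]    1    1    2    1    2    3    3    3    4    1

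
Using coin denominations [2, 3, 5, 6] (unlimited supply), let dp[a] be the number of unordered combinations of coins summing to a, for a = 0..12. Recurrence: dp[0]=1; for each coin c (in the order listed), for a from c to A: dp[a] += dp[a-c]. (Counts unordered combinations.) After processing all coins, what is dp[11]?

6

after  coin     0     1     2     3     4     5     6     7     8     9    10    11    12
          2     1     0     1     0     1     0     1     0     1     0     1     0     1
          3     1     0     1     1     1     1     2     1     2     2     2     2     3
          5     1     0     1     1     1     2     2     2     3     3     4     4     5
          6     1     0     1     1     1     2     3     2     4     4     5     6     8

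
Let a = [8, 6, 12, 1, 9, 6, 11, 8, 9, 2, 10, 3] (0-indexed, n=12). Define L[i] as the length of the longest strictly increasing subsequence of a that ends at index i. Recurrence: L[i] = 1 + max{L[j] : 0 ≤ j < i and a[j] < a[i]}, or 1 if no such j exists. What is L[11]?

   i    0    1    2    3    4    5    6    7    8    9   10   11
a[i]    8    6   12    1    9    6   11    8    9    2   10    3
L[i]    1    1    2    1    2    2    3    3    4    2    5    3

3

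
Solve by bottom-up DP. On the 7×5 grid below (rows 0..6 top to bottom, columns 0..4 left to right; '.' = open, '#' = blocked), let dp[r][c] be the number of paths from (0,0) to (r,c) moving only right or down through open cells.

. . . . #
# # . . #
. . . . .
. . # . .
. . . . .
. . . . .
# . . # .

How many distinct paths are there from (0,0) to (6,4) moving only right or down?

r\c   0   1   2   3   4
  0   1   1   1   1   0
  1   0   0   1   2   0
  2   0   0   1   3   3
  3   0   0   0   3   6
  4   0   0   0   3   9
  5   0   0   0   3  12
  6   0   0   0   0  12

12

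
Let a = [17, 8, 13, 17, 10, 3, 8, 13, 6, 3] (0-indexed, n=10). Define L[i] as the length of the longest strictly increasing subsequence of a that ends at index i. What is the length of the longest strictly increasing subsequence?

   i    0    1    2    3    4    5    6    7    8    9
a[i]   17    8   13   17   10    3    8   13    6    3
L[i]    1    1    2    3    2    1    2    3    2    1

3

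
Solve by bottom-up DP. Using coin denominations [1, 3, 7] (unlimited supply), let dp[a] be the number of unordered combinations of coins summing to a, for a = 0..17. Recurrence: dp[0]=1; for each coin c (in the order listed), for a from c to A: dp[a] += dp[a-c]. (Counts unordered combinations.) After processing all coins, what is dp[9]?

5

after  coin     0     1     2     3     4     5     6     7     8     9    10    11    12    13    14    15    16    17
          1     1     1     1     1     1     1     1     1     1     1     1     1     1     1     1     1     1     1
          3     1     1     1     2     2     2     3     3     3     4     4     4     5     5     5     6     6     6
          7     1     1     1     2     2     2     3     4     4     5     6     6     7     8     9    10    11    12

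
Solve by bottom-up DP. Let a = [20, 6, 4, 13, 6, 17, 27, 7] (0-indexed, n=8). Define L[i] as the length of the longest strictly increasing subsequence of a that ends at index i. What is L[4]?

2

   i    0    1    2    3    4    5    6    7
a[i]   20    6    4   13    6   17   27    7
L[i]    1    1    1    2    2    3    4    3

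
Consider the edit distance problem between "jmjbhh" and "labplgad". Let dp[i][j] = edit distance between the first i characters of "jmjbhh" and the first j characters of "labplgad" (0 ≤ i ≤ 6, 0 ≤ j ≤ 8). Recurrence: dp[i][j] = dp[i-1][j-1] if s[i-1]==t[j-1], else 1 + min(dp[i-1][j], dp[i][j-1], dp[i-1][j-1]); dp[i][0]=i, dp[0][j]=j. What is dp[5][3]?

   ''  l  a  b  p  l  g  a  d
''  0  1  2  3  4  5  6  7  8
 j  1  1  2  3  4  5  6  7  8
 m  2  2  2  3  4  5  6  7  8
 j  3  3  3  3  4  5  6  7  8
 b  4  4  4  3  4  5  6  7  8
 h  5  5  5  4  4  5  6  7  8
 h  6  6  6  5  5  5  6  7  8

4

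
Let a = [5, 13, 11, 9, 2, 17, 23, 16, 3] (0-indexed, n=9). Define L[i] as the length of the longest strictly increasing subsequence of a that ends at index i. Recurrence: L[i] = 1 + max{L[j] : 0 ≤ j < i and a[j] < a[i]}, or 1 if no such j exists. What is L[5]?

3

   i    0    1    2    3    4    5    6    7    8
a[i]    5   13   11    9    2   17   23   16    3
L[i]    1    2    2    2    1    3    4    3    2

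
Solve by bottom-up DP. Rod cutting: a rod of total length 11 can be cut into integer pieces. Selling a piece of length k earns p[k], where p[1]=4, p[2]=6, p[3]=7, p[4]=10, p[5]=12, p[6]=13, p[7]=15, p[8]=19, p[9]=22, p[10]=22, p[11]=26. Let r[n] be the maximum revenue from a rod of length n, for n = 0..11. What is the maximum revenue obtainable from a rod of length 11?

   n    0    1    2    3    4    5    6    7    8    9   10   11
r[n]    0    4    8   12   16   20   24   28   32   36   40   44

44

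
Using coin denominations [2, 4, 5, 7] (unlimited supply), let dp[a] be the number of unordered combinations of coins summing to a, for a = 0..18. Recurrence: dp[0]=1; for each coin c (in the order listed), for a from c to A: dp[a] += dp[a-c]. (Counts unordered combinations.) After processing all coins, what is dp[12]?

6

after  coin     0     1     2     3     4     5     6     7     8     9    10    11    12    13    14    15    16    17    18
          2     1     0     1     0     1     0     1     0     1     0     1     0     1     0     1     0     1     0     1
          4     1     0     1     0     2     0     2     0     3     0     3     0     4     0     4     0     5     0     5
          5     1     0     1     0     2     1     2     1     3     2     4     2     5     3     6     4     7     5     8
          7     1     0     1     0     2     1     2     2     3     3     4     4     6     5     8     7    10     9    12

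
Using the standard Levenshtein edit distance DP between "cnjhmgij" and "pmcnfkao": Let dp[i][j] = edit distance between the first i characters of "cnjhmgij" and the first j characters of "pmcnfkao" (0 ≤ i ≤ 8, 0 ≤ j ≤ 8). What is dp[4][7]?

   ''  p  m  c  n  f  k  a  o
''  0  1  2  3  4  5  6  7  8
 c  1  1  2  2  3  4  5  6  7
 n  2  2  2  3  2  3  4  5  6
 j  3  3  3  3  3  3  4  5  6
 h  4  4  4  4  4  4  4  5  6
 m  5  5  4  5  5  5  5  5  6
 g  6  6  5  5  6  6  6  6  6
 i  7  7  6  6  6  7  7  7  7
 j  8  8  7  7  7  7  8  8  8

5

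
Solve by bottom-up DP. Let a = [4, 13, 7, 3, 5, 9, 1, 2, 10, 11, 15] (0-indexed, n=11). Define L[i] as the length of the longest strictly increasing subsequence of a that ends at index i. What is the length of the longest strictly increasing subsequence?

   i    0    1    2    3    4    5    6    7    8    9   10
a[i]    4   13    7    3    5    9    1    2   10   11   15
L[i]    1    2    2    1    2    3    1    2    4    5    6

6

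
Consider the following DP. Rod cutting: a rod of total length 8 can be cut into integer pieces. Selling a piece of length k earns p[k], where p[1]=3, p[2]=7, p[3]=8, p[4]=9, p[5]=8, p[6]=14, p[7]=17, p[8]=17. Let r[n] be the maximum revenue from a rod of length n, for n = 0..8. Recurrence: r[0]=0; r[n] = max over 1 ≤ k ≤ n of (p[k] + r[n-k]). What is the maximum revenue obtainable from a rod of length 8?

28

   n    0    1    2    3    4    5    6    7    8
r[n]    0    3    7   10   14   17   21   24   28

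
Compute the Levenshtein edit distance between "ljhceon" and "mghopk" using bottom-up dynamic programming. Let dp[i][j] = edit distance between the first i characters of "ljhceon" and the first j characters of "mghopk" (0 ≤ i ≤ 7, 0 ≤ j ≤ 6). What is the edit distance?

6

   ''  m  g  h  o  p  k
''  0  1  2  3  4  5  6
 l  1  1  2  3  4  5  6
 j  2  2  2  3  4  5  6
 h  3  3  3  2  3  4  5
 c  4  4  4  3  3  4  5
 e  5  5  5  4  4  4  5
 o  6  6  6  5  4  5  5
 n  7  7  7  6  5  5  6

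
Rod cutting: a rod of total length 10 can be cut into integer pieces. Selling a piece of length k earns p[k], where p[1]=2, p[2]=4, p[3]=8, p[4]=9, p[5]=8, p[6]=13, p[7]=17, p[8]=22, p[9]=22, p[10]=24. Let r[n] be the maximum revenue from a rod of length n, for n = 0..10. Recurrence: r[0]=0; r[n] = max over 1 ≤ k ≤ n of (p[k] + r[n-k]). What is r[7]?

18

   n    0    1    2    3    4    5    6    7    8    9   10
r[n]    0    2    4    8   10   12   16   18   22   24   26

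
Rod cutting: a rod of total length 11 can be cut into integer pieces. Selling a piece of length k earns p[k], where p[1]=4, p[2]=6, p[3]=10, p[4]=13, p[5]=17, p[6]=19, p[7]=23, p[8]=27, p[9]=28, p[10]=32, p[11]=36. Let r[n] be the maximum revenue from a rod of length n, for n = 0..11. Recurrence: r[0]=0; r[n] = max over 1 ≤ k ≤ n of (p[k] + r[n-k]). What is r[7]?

   n    0    1    2    3    4    5    6    7    8    9   10   11
r[n]    0    4    8   12   16   20   24   28   32   36   40   44

28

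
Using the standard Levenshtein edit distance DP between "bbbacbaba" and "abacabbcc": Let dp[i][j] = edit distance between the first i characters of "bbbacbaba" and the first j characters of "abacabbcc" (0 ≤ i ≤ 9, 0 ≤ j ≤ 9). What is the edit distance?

   ''  a  b  a  c  a  b  b  c  c
''  0  1  2  3  4  5  6  7  8  9
 b  1  1  1  2  3  4  5  6  7  8
 b  2  2  1  2  3  4  4  5  6  7
 b  3  3  2  2  3  4  4  4  5  6
 a  4  3  3  2  3  3  4  5  5  6
 c  5  4  4  3  2  3  4  5  5  5
 b  6  5  4  4  3  3  3  4  5  6
 a  7  6  5  4  4  3  4  4  5  6
 b  8  7  6  5  5  4  3  4  5  6
 a  9  8  7  6  6  5  4  4  5  6

6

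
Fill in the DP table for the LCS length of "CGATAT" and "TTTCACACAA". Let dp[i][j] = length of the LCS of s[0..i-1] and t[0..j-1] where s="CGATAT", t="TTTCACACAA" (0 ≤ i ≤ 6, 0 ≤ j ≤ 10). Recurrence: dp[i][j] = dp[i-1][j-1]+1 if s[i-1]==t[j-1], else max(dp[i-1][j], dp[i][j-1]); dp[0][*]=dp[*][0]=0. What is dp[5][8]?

3

   ''  T  T  T  C  A  C  A  C  A  A
''  0  0  0  0  0  0  0  0  0  0  0
 C  0  0  0  0  1  1  1  1  1  1  1
 G  0  0  0  0  1  1  1  1  1  1  1
 A  0  0  0  0  1  2  2  2  2  2  2
 T  0  1  1  1  1  2  2  2  2  2  2
 A  0  1  1  1  1  2  2  3  3  3  3
 T  0  1  2  2  2  2  2  3  3  3  3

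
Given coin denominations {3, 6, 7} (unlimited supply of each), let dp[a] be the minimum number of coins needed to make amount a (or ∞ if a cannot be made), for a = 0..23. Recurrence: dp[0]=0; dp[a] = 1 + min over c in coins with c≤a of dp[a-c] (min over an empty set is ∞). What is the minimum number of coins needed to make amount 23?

 a  0  1  2  3  4  5  6  7  8  9 10 11 12 13 14 15 16 17 18 19 20 21 22 23
dp  0  -  -  1  -  -  1  1  -  2  2  -  2  2  2  3  3  3  3  3  3  3  4  4
(- denotes ∞ / unreachable)

4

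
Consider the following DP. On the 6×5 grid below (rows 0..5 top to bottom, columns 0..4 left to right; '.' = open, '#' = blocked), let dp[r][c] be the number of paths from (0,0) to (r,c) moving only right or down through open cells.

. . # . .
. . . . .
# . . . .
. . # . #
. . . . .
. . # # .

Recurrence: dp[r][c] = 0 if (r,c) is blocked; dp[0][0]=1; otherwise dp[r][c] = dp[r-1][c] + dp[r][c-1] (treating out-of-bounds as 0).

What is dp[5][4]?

r\c   0   1   2   3   4
  0   1   1   0   0   0
  1   1   2   2   2   2
  2   0   2   4   6   8
  3   0   2   0   6   0
  4   0   2   2   8   8
  5   0   2   0   0   8

8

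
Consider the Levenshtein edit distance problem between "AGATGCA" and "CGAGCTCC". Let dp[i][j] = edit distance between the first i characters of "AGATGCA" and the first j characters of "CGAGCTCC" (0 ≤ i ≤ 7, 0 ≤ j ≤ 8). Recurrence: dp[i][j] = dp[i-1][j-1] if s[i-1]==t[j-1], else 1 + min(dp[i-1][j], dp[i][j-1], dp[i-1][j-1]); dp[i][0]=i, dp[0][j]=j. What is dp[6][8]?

   ''  C  G  A  G  C  T  C  C
''  0  1  2  3  4  5  6  7  8
 A  1  1  2  2  3  4  5  6  7
 G  2  2  1  2  2  3  4  5  6
 A  3  3  2  1  2  3  4  5  6
 T  4  4  3  2  2  3  3  4  5
 G  5  5  4  3  2  3  4  4  5
 C  6  5  5  4  3  2  3  4  4
 A  7  6  6  5  4  3  3  4  5

4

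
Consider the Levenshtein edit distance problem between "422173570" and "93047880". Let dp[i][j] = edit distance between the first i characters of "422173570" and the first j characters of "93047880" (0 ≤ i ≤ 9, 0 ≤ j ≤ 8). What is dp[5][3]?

   ''  9  3  0  4  7  8  8  0
''  0  1  2  3  4  5  6  7  8
 4  1  1  2  3  3  4  5  6  7
 2  2  2  2  3  4  4  5  6  7
 2  3  3  3  3  4  5  5  6  7
 1  4  4  4  4  4  5  6  6  7
 7  5  5  5  5  5  4  5  6  7
 3  6  6  5  6  6  5  5  6  7
 5  7  7  6  6  7  6  6  6  7
 7  8  8  7  7  7  7  7  7  7
 0  9  9  8  7  8  8  8  8  7

5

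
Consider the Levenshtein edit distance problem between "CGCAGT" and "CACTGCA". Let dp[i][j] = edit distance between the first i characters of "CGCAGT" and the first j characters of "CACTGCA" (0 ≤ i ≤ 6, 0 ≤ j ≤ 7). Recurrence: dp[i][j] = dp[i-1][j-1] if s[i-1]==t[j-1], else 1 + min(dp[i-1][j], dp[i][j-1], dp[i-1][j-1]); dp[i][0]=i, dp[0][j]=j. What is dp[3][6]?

3

   ''  C  A  C  T  G  C  A
''  0  1  2  3  4  5  6  7
 C  1  0  1  2  3  4  5  6
 G  2  1  1  2  3  3  4  5
 C  3  2  2  1  2  3  3  4
 A  4  3  2  2  2  3  4  3
 G  5  4  3  3  3  2  3  4
 T  6  5  4  4  3  3  3  4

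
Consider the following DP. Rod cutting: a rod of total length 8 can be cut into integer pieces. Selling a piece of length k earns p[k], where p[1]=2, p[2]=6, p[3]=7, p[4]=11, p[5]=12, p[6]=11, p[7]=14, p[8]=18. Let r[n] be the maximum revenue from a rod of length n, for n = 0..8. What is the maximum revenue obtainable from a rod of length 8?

   n    0    1    2    3    4    5    6    7    8
r[n]    0    2    6    8   12   14   18   20   24

24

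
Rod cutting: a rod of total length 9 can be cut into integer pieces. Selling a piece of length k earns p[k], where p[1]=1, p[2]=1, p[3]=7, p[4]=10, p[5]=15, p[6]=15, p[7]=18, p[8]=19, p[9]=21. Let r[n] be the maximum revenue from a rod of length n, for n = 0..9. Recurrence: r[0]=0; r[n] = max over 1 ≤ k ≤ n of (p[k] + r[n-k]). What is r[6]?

16

   n    0    1    2    3    4    5    6    7    8    9
r[n]    0    1    2    7   10   15   16   18   22   25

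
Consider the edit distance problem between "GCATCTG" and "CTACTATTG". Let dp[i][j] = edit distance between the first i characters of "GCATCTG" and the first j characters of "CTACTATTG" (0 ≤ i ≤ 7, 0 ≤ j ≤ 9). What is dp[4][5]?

3

   ''  C  T  A  C  T  A  T  T  G
''  0  1  2  3  4  5  6  7  8  9
 G  1  1  2  3  4  5  6  7  8  8
 C  2  1  2  3  3  4  5  6  7  8
 A  3  2  2  2  3  4  4  5  6  7
 T  4  3  2  3  3  3  4  4  5  6
 C  5  4  3  3  3  4  4  5  5  6
 T  6  5  4  4  4  3  4  4  5  6
 G  7  6  5  5  5  4  4  5  5  5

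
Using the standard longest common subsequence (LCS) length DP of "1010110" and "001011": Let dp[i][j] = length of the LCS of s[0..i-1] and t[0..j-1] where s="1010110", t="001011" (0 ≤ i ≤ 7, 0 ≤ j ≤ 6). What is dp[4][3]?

2

   ''  0  0  1  0  1  1
''  0  0  0  0  0  0  0
 1  0  0  0  1  1  1  1
 0  0  1  1  1  2  2  2
 1  0  1  1  2  2  3  3
 0  0  1  2  2  3  3  3
 1  0  1  2  3  3  4  4
 1  0  1  2  3  3  4  5
 0  0  1  2  3  4  4  5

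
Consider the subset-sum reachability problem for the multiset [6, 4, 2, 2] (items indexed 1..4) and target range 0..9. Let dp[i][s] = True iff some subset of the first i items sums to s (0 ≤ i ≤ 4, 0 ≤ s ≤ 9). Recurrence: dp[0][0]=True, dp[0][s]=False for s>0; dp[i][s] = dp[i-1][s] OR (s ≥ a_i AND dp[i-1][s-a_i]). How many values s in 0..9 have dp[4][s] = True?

5

i\s   0   1   2   3   4   5   6   7   8   9
  0   T   F   F   F   F   F   F   F   F   F
  1   T   F   F   F   F   F   T   F   F   F
  2   T   F   F   F   T   F   T   F   F   F
  3   T   F   T   F   T   F   T   F   T   F
  4   T   F   T   F   T   F   T   F   T   F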